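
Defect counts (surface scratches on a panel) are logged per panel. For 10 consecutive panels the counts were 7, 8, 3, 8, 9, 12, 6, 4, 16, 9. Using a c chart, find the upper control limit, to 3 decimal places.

c̄ = (7 + 8 + 3 + 8 + 9 + 12 + 6 + 4 + 16 + 9) / 10 = 82 / 10 = 8.2000
UCL = c̄ + 3√c̄ = 8.2000 + 3 × √8.2000 = 8.2000 + 3 × 2.8636 = 16.7907

16.791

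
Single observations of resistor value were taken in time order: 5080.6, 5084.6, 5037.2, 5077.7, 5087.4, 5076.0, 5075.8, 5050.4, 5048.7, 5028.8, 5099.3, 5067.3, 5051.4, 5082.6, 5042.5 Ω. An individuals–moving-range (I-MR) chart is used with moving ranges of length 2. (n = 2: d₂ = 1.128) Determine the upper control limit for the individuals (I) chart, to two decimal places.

5132.49

X̄ = (5080.6 + 5084.6 + 5037.2 + 5077.7 + 5087.4 + 5076.0 + 5075.8 + 5050.4 + 5048.7 + 5028.8 + 5099.3 + 5067.3 + 5051.4 + 5082.6 + 5042.5) / 15 = 5066.0200
Moving ranges: 4.0, 47.4, 40.5, 9.7, 11.4, 0.2, 25.4, 1.7, 19.9, 70.5, 32.0, 15.9, 31.2, 40.1; M̄R̄ = 349.9000 / 14 = 24.9929
UCL = X̄ + 3·M̄R̄/d₂ = 5066.0200 + 3 × 24.9929 / 1.128 = 5132.4904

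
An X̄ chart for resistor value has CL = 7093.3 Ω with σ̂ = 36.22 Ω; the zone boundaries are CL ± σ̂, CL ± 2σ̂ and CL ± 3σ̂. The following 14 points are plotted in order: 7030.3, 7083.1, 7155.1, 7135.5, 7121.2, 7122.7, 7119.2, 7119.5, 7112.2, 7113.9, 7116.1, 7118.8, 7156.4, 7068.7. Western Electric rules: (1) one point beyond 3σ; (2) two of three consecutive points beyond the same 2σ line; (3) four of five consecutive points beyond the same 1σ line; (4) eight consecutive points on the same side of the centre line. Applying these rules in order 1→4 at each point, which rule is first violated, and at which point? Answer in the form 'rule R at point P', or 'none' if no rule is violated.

rule 4 at point 10

Zone of each point (C = within 1σ̂, B = 1σ̂–2σ̂, A = 2σ̂–3σ̂, * = beyond 3σ̂; sign = side of CL): 1:-B, 2:-C, 3:+B, 4:+B, 5:+C, 6:+C, 7:+C, 8:+C, 9:+C, 10:+C, 11:+C, 12:+C, 13:+B, 14:-C
Rule 4 (eight consecutive points on the same side of the centre line) is satisfied at point 10.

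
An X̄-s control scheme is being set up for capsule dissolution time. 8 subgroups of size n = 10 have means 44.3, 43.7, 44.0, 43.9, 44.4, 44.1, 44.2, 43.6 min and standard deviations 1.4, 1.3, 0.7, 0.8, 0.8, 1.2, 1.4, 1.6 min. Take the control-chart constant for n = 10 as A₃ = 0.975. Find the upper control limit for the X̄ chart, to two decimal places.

45.15

X̄̄ = (44.3 + 43.7 + 44.0 + 43.9 + 44.4 + 44.1 + 44.2 + 43.6) / 8 = 44.0250
s̄ = (1.4 + 1.3 + 0.7 + 0.8 + 0.8 + 1.2 + 1.4 + 1.6) / 8 = 1.1500
UCL = X̄̄ + A₃·s̄ = 44.0250 + 0.975 × 1.1500 = 45.1462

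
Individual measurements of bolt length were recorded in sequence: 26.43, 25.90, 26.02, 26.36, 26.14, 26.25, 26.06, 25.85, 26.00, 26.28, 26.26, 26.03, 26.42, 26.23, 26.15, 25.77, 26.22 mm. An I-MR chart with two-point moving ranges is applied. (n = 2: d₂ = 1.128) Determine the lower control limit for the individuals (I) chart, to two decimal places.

X̄ = (26.43 + 25.90 + 26.02 + 26.36 + 26.14 + 26.25 + 26.06 + 25.85 + 26.00 + 26.28 + 26.26 + 26.03 + 26.42 + 26.23 + 26.15 + 25.77 + 26.22) / 17 = 26.1394
Moving ranges: 0.53, 0.12, 0.34, 0.22, 0.11, 0.19, 0.21, 0.15, 0.28, 0.02, 0.23, 0.39, 0.19, 0.08, 0.38, 0.45; M̄R̄ = 3.8900 / 16 = 0.2431
LCL = X̄ − 3·M̄R̄/d₂ = 26.1394 − 3 × 0.2431 / 1.128 = 25.4928

25.49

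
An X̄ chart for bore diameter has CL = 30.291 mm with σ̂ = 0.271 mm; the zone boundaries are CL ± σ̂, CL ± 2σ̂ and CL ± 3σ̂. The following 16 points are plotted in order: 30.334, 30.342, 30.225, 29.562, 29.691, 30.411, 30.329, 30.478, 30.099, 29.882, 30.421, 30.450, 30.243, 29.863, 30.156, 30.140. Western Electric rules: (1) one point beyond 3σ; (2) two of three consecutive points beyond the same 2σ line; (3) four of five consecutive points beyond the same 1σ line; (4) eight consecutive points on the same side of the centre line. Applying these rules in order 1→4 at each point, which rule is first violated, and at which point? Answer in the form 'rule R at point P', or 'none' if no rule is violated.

rule 2 at point 5

Zone of each point (C = within 1σ̂, B = 1σ̂–2σ̂, A = 2σ̂–3σ̂, * = beyond 3σ̂; sign = side of CL): 1:+C, 2:+C, 3:-C, 4:-A, 5:-A, 6:+C, 7:+C, 8:+C, 9:-C, 10:-B, 11:+C, 12:+C, 13:-C, 14:-B, 15:-C, 16:-C
Rule 2 (two of three consecutive points beyond the same 2σ limit) is satisfied at point 5.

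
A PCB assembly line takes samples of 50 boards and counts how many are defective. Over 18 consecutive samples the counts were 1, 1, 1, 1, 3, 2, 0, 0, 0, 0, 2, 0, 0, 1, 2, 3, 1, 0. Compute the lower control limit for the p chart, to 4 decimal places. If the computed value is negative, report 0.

p̄ = Σdᵢ / (k·n) = 18 / (18 × 50) = 0.02000
LCL = p̄ − 3·√(p̄(1−p̄)/n) = 0.02000 − 3 × 0.01980 = -0.03940 → 0 (negative, so LCL = 0)

0.0000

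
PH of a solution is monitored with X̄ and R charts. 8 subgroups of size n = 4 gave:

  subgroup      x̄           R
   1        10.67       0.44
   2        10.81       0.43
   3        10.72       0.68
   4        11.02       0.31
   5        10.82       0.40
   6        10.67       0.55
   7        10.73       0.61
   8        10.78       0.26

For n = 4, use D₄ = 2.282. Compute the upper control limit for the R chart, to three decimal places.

R̄ = (0.44 + 0.43 + 0.68 + 0.31 + 0.40 + 0.55 + 0.61 + 0.26) / 8 = 3.6800 / 8 = 0.4600
UCL_R = D₄·R̄ = 2.282 × 0.4600 = 1.0497

1.050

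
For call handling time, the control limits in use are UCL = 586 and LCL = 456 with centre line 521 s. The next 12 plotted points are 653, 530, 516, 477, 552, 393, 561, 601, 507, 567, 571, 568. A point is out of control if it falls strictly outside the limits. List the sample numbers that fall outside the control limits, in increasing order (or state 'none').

Compare each point to [456, 586]: sample 1 = 653 > UCL; sample 6 = 393 < LCL; sample 8 = 601 > UCL.

1, 6, 8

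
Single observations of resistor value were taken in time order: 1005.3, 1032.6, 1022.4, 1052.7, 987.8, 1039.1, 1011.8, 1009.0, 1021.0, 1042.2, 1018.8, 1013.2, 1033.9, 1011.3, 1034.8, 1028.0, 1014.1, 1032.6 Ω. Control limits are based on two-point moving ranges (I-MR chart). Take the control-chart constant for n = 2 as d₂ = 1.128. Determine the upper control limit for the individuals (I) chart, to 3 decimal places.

X̄ = (1005.3 + 1032.6 + 1022.4 + 1052.7 + 987.8 + 1039.1 + 1011.8 + 1009.0 + 1021.0 + 1042.2 + 1018.8 + 1013.2 + 1033.9 + 1011.3 + 1034.8 + 1028.0 + 1014.1 + 1032.6) / 18 = 1022.8111
Moving ranges: 27.3, 10.2, 30.3, 64.9, 51.3, 27.3, 2.8, 12.0, 21.2, 23.4, 5.6, 20.7, 22.6, 23.5, 6.8, 13.9, 18.5; M̄R̄ = 382.3000 / 17 = 22.4882
UCL = X̄ + 3·M̄R̄/d₂ = 1022.8111 + 3 × 22.4882 / 1.128 = 1082.6202

1082.620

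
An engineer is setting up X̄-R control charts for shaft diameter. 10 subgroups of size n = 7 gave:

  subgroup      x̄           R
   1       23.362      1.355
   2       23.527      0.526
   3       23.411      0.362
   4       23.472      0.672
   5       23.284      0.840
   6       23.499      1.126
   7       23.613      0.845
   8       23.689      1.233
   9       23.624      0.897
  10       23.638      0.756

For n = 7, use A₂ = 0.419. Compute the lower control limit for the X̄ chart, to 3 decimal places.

23.151

X̄̄ = (23.362 + 23.527 + 23.411 + 23.472 + 23.284 + 23.499 + 23.613 + 23.689 + 23.624 + 23.638) / 10 = 235.1190 / 10 = 23.5119
R̄ = (1.355 + 0.526 + 0.362 + 0.672 + 0.840 + 1.126 + 0.845 + 1.233 + 0.897 + 0.756) / 10 = 8.6120 / 10 = 0.8612
LCL = X̄̄ − A₂·R̄ = 23.5119 − 0.419 × 0.8612 = 23.1511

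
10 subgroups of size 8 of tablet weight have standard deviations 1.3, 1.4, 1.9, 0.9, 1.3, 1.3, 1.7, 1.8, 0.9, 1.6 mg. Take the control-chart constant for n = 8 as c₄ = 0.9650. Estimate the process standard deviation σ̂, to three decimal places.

s̄ = (1.3 + 1.4 + 1.9 + 0.9 + 1.3 + 1.3 + 1.7 + 1.8 + 0.9 + 1.6) / 10 = 1.4100
σ̂ = s̄ / c₄ = 1.4100 / 0.9650 = 1.4611

1.461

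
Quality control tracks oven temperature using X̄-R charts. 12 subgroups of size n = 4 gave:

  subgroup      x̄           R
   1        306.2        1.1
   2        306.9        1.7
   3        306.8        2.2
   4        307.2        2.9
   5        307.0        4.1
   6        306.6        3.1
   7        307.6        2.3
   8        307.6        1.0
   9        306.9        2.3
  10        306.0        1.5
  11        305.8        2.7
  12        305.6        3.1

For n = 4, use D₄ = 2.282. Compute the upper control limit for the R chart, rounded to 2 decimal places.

R̄ = (1.1 + 1.7 + 2.2 + 2.9 + 4.1 + 3.1 + 2.3 + 1.0 + 2.3 + 1.5 + 2.7 + 3.1) / 12 = 28.0000 / 12 = 2.3333
UCL_R = D₄·R̄ = 2.282 × 2.3333 = 5.3247

5.32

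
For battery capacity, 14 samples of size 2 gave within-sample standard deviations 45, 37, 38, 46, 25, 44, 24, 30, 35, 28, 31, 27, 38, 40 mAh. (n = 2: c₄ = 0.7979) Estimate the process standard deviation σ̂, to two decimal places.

43.69

s̄ = (45 + 37 + 38 + 46 + 25 + 44 + 24 + 30 + 35 + 28 + 31 + 27 + 38 + 40) / 14 = 34.8571
σ̂ = s̄ / c₄ = 34.8571 / 0.7979 = 43.6861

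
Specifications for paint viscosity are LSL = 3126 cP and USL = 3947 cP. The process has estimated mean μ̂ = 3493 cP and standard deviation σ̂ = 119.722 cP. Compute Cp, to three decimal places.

1.143

Cp = (USL − LSL) / (6σ̂) = (3947 − 3126) / (6 × 119.722) = 821.0000 / 718.3320 = 1.1429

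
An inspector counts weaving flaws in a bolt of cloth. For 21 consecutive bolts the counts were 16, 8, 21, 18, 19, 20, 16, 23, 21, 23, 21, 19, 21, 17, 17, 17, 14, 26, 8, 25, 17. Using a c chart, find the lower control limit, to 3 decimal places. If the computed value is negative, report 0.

5.550

c̄ = (16 + 8 + 21 + 18 + 19 + 20 + 16 + 23 + 21 + 23 + 21 + 19 + 21 + 17 + 17 + 17 + 14 + 26 + 8 + 25 + 17) / 21 = 387 / 21 = 18.4286
LCL = c̄ − 3√c̄ = 18.4286 − 3 × 4.2929 = 5.5500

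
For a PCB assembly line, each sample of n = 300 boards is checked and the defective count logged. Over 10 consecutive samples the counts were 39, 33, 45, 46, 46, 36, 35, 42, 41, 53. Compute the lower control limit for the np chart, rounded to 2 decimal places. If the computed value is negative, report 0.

23.64

p̄ = Σdᵢ / (k·n) = 416 / (10 × 300) = 0.13867
LCL = np̄ − 3·√(np̄(1−p̄)) = 41.6000 − 3 × 5.9859 = 23.6422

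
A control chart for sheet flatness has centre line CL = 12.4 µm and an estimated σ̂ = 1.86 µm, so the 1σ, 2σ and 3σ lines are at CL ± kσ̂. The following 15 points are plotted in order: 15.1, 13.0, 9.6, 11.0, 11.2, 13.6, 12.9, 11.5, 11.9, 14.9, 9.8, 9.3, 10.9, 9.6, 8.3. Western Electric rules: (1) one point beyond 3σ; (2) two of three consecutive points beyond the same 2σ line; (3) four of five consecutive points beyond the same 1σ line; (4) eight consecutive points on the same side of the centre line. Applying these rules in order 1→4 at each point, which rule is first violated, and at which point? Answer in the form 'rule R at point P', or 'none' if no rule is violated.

Zone of each point (C = within 1σ̂, B = 1σ̂–2σ̂, A = 2σ̂–3σ̂, * = beyond 3σ̂; sign = side of CL): 1:+B, 2:+C, 3:-B, 4:-C, 5:-C, 6:+C, 7:+C, 8:-C, 9:-C, 10:+B, 11:-B, 12:-B, 13:-C, 14:-B, 15:-A
Rule 3 (four of five consecutive points beyond the same 1σ limit) is satisfied at point 15.

rule 3 at point 15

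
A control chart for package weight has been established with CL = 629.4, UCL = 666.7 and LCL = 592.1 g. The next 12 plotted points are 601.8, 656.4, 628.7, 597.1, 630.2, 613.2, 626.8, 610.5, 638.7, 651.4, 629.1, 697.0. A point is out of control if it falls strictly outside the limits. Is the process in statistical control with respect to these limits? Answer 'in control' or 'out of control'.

Compare each point to [592.1, 666.7]: sample 12 = 697.0 > UCL.

out of control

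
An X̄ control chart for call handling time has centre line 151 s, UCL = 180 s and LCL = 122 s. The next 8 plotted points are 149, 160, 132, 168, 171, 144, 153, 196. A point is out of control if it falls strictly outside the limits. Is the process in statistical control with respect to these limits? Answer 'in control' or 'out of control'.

out of control

Compare each point to [122, 180]: sample 8 = 196 > UCL.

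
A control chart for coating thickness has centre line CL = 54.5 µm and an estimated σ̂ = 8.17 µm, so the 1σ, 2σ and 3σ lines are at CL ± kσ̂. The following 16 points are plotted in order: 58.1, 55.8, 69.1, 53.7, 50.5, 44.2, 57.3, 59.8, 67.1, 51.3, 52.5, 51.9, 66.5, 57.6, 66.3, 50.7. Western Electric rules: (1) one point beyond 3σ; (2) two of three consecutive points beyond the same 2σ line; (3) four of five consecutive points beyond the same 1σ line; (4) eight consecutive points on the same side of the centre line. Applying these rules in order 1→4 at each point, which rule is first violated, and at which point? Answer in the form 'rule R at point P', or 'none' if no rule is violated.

none

Zone of each point (C = within 1σ̂, B = 1σ̂–2σ̂, A = 2σ̂–3σ̂, * = beyond 3σ̂; sign = side of CL): 1:+C, 2:+C, 3:+B, 4:-C, 5:-C, 6:-B, 7:+C, 8:+C, 9:+B, 10:-C, 11:-C, 12:-C, 13:+B, 14:+C, 15:+B, 16:-C
No rule fires across all 16 points.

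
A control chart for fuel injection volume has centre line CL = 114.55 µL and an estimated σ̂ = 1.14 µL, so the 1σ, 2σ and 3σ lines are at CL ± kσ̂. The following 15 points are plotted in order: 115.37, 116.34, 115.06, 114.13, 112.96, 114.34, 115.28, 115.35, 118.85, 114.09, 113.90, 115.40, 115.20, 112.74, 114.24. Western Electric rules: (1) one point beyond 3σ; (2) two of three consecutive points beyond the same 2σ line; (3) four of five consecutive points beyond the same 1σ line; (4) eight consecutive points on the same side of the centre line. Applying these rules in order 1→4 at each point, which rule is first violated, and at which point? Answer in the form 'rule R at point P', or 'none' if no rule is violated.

Zone of each point (C = within 1σ̂, B = 1σ̂–2σ̂, A = 2σ̂–3σ̂, * = beyond 3σ̂; sign = side of CL): 1:+C, 2:+B, 3:+C, 4:-C, 5:-B, 6:-C, 7:+C, 8:+C, 9:+*, 10:-C, 11:-C, 12:+C, 13:+C, 14:-B, 15:-C
Rule 1 (one point beyond the 3σ limits) is satisfied at point 9.

rule 1 at point 9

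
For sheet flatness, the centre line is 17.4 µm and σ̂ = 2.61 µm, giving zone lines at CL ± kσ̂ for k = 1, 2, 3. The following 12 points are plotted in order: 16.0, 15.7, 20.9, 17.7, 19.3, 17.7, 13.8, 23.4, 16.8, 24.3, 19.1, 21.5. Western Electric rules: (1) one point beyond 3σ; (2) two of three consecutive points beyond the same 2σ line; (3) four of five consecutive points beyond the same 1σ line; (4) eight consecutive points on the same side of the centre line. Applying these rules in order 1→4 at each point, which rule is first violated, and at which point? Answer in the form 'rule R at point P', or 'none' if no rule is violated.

Zone of each point (C = within 1σ̂, B = 1σ̂–2σ̂, A = 2σ̂–3σ̂, * = beyond 3σ̂; sign = side of CL): 1:-C, 2:-C, 3:+B, 4:+C, 5:+C, 6:+C, 7:-B, 8:+A, 9:-C, 10:+A, 11:+C, 12:+B
Rule 2 (two of three consecutive points beyond the same 2σ limit) is satisfied at point 10.

rule 2 at point 10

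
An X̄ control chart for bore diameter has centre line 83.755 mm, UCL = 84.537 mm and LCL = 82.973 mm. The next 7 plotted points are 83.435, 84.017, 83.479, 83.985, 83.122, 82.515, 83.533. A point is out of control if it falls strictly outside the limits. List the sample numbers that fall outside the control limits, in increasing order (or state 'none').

Compare each point to [82.973, 84.537]: sample 6 = 82.515 < LCL.

6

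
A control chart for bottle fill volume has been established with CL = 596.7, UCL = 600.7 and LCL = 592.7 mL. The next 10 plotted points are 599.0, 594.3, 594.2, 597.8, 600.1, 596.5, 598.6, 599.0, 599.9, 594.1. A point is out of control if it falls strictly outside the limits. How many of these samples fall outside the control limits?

0

All 10 points lie within [592.7, 600.7].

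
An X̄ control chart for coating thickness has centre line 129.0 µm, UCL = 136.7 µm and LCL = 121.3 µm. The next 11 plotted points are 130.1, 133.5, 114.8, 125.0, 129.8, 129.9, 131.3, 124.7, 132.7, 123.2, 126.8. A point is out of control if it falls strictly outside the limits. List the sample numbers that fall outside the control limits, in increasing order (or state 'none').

3

Compare each point to [121.3, 136.7]: sample 3 = 114.8 < LCL.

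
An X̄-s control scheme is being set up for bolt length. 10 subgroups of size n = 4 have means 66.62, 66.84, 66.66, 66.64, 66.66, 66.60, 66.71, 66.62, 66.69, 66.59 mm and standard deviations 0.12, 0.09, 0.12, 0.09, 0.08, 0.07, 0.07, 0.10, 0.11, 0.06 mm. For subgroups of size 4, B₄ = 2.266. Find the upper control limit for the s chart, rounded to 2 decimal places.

s̄ = (0.12 + 0.09 + 0.12 + 0.09 + 0.08 + 0.07 + 0.07 + 0.10 + 0.11 + 0.06) / 10 = 0.0910
UCL_s = B₄·s̄ = 2.266 × 0.0910 = 0.2062

0.21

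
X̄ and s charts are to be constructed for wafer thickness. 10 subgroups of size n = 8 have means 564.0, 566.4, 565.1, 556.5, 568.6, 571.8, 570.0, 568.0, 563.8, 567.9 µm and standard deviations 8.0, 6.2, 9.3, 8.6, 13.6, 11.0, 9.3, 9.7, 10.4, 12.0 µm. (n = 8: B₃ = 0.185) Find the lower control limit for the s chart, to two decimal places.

s̄ = (8.0 + 6.2 + 9.3 + 8.6 + 13.6 + 11.0 + 9.3 + 9.7 + 10.4 + 12.0) / 10 = 9.8100
LCL_s = B₃·s̄ = 0.185 × 9.8100 = 1.8148

1.81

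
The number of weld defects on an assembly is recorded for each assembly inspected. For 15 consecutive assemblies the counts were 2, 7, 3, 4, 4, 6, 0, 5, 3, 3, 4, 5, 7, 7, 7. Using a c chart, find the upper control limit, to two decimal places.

10.81

c̄ = (2 + 7 + 3 + 4 + 4 + 6 + 0 + 5 + 3 + 3 + 4 + 5 + 7 + 7 + 7) / 15 = 67 / 15 = 4.4667
UCL = c̄ + 3√c̄ = 4.4667 + 3 × √4.4667 = 4.4667 + 3 × 2.1134 = 10.8070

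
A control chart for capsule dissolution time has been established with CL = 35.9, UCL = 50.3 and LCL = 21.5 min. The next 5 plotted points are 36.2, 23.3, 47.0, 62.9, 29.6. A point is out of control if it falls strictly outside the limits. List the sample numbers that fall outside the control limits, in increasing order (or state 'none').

4

Compare each point to [21.5, 50.3]: sample 4 = 62.9 > UCL.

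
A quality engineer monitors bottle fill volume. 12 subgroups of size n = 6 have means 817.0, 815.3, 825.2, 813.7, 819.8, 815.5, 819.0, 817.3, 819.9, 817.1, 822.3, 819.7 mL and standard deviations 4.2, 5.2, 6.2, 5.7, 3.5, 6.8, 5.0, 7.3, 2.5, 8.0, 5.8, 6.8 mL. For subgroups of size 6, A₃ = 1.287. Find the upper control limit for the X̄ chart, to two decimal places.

X̄̄ = (817.0 + 815.3 + 825.2 + 813.7 + 819.8 + 815.5 + 819.0 + 817.3 + 819.9 + 817.1 + 822.3 + 819.7) / 12 = 818.4833
s̄ = (4.2 + 5.2 + 6.2 + 5.7 + 3.5 + 6.8 + 5.0 + 7.3 + 2.5 + 8.0 + 5.8 + 6.8) / 12 = 5.5833
UCL = X̄̄ + A₃·s̄ = 818.4833 + 1.287 × 5.5833 = 825.6691

825.67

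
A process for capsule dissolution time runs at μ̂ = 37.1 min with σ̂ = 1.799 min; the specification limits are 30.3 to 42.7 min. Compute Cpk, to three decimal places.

Cpu = (USL − μ̂) / (3σ̂) = (42.7 − 37.1) / (3 × 1.799) = 1.0376; Cpl = (μ̂ − LSL) / (3σ̂) = (37.1 − 30.3) / (3 × 1.799) = 1.2600; Cpk = min(Cpu, Cpl) = 1.0376

1.038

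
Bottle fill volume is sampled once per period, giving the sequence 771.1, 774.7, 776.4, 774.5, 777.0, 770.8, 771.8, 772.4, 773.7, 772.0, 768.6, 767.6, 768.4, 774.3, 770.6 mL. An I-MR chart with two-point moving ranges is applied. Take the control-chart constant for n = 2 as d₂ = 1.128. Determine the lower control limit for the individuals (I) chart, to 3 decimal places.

765.554

X̄ = (771.1 + 774.7 + 776.4 + 774.5 + 777.0 + 770.8 + 771.8 + 772.4 + 773.7 + 772.0 + 768.6 + 767.6 + 768.4 + 774.3 + 770.6) / 15 = 772.2600
Moving ranges: 3.6, 1.7, 1.9, 2.5, 6.2, 1.0, 0.6, 1.3, 1.7, 3.4, 1.0, 0.8, 5.9, 3.7; M̄R̄ = 35.3000 / 14 = 2.5214
LCL = X̄ − 3·M̄R̄/d₂ = 772.2600 − 3 × 2.5214 / 1.128 = 765.5541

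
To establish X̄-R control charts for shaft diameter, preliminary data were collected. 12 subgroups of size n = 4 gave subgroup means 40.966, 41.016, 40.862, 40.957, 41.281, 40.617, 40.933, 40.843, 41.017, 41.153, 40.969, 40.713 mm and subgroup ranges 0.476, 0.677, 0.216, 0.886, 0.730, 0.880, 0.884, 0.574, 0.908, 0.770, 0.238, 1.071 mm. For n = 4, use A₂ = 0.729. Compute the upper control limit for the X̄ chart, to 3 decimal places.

X̄̄ = (40.966 + 41.016 + 40.862 + 40.957 + 41.281 + 40.617 + 40.933 + 40.843 + 41.017 + 41.153 + 40.969 + 40.713) / 12 = 491.3270 / 12 = 40.9439
R̄ = (0.476 + 0.677 + 0.216 + 0.886 + 0.730 + 0.880 + 0.884 + 0.574 + 0.908 + 0.770 + 0.238 + 1.071) / 12 = 8.3100 / 12 = 0.6925
UCL = X̄̄ + A₂·R̄ = 40.9439 + 0.729 × 0.6925 = 41.4487

41.449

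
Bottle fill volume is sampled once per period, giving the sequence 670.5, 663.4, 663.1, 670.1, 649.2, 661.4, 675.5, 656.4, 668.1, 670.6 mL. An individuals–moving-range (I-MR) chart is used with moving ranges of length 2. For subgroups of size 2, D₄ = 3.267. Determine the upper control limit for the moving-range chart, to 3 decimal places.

Moving ranges: 7.1, 0.3, 7.0, 20.9, 12.2, 14.1, 19.1, 11.7, 2.5; M̄R̄ = 94.9000 / 9 = 10.5444
UCL_MR = D₄·M̄R̄ = 3.267 × 10.5444 = 34.4487

34.449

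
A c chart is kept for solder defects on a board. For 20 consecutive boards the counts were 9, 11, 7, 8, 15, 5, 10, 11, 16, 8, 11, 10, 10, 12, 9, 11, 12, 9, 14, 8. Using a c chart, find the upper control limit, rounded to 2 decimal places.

19.93

c̄ = (9 + 11 + 7 + 8 + 15 + 5 + 10 + 11 + 16 + 8 + 11 + 10 + 10 + 12 + 9 + 11 + 12 + 9 + 14 + 8) / 20 = 206 / 20 = 10.3000
UCL = c̄ + 3√c̄ = 10.3000 + 3 × √10.3000 = 10.3000 + 3 × 3.2094 = 19.9281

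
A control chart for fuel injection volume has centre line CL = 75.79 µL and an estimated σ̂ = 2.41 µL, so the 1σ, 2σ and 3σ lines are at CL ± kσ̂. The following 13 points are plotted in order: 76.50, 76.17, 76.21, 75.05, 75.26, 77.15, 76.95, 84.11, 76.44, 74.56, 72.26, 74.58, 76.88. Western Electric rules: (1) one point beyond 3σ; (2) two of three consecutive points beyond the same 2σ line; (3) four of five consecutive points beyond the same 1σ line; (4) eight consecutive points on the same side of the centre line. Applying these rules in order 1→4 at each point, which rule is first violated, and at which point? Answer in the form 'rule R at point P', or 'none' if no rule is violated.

rule 1 at point 8

Zone of each point (C = within 1σ̂, B = 1σ̂–2σ̂, A = 2σ̂–3σ̂, * = beyond 3σ̂; sign = side of CL): 1:+C, 2:+C, 3:+C, 4:-C, 5:-C, 6:+C, 7:+C, 8:+*, 9:+C, 10:-C, 11:-B, 12:-C, 13:+C
Rule 1 (one point beyond the 3σ limits) is satisfied at point 8.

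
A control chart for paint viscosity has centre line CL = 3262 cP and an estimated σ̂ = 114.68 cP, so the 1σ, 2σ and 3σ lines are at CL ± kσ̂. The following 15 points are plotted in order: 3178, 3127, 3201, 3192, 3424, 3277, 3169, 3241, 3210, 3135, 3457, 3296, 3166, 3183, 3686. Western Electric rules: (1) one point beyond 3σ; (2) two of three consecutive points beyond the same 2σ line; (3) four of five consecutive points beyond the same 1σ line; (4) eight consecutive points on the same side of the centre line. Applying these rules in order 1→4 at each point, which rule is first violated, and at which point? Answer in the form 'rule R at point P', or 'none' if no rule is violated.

Zone of each point (C = within 1σ̂, B = 1σ̂–2σ̂, A = 2σ̂–3σ̂, * = beyond 3σ̂; sign = side of CL): 1:-C, 2:-B, 3:-C, 4:-C, 5:+B, 6:+C, 7:-C, 8:-C, 9:-C, 10:-B, 11:+B, 12:+C, 13:-C, 14:-C, 15:+*
Rule 1 (one point beyond the 3σ limits) is satisfied at point 15.

rule 1 at point 15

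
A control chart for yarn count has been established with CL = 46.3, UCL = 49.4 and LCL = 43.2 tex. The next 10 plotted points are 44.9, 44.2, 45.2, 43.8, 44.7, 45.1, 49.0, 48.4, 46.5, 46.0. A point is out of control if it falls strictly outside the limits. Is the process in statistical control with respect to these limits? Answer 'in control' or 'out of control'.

in control

All 10 points lie within [43.2, 49.4].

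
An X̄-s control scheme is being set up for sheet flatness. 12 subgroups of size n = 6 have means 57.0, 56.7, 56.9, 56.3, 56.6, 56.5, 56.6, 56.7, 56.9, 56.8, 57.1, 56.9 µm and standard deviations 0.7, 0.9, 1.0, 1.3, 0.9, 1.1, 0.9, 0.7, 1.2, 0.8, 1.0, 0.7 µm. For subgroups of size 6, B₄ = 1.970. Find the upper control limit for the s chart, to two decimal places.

s̄ = (0.7 + 0.9 + 1.0 + 1.3 + 0.9 + 1.1 + 0.9 + 0.7 + 1.2 + 0.8 + 1.0 + 0.7) / 12 = 0.9333
UCL_s = B₄·s̄ = 1.970 × 0.9333 = 1.8387

1.84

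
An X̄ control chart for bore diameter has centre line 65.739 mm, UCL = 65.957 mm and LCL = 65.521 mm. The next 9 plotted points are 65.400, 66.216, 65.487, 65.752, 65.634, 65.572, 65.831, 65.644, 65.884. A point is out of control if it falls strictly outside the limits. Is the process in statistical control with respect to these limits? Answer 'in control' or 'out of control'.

Compare each point to [65.521, 65.957]: sample 1 = 65.400 < LCL; sample 2 = 66.216 > UCL; sample 3 = 65.487 < LCL.

out of control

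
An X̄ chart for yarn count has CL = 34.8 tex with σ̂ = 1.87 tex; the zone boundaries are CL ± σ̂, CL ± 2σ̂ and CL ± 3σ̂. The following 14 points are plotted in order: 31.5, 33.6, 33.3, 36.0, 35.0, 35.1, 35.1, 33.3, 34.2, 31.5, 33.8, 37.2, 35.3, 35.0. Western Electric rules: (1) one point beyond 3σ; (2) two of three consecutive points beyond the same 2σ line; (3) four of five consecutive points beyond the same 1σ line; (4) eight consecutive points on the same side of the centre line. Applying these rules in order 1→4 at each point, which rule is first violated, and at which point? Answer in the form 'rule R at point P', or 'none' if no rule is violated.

Zone of each point (C = within 1σ̂, B = 1σ̂–2σ̂, A = 2σ̂–3σ̂, * = beyond 3σ̂; sign = side of CL): 1:-B, 2:-C, 3:-C, 4:+C, 5:+C, 6:+C, 7:+C, 8:-C, 9:-C, 10:-B, 11:-C, 12:+B, 13:+C, 14:+C
No rule fires across all 14 points.

none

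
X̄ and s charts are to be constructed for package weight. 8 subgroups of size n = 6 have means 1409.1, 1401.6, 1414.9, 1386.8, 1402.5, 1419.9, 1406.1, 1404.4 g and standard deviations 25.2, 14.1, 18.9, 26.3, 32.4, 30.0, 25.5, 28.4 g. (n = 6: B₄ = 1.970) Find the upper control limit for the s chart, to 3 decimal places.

s̄ = (25.2 + 14.1 + 18.9 + 26.3 + 32.4 + 30.0 + 25.5 + 28.4) / 8 = 25.1000
UCL_s = B₄·s̄ = 1.970 × 25.1000 = 49.4470

49.447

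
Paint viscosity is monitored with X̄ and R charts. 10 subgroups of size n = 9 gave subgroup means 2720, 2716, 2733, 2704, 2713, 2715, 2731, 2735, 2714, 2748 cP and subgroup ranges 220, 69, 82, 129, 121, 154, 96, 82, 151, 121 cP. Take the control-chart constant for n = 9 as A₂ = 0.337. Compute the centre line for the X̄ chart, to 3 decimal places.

X̄̄ = (2720 + 2716 + 2733 + 2704 + 2713 + 2715 + 2731 + 2735 + 2714 + 2748) / 10 = 27229.0000 / 10 = 2722.9000
CL = X̄̄ = 2722.9000

2722.900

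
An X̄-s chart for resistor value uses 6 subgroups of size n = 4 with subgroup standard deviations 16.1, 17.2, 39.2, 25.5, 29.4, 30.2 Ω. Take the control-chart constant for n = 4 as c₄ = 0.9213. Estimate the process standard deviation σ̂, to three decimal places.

28.510

s̄ = (16.1 + 17.2 + 39.2 + 25.5 + 29.4 + 30.2) / 6 = 26.2667
σ̂ = s̄ / c₄ = 26.2667 / 0.9213 = 28.5104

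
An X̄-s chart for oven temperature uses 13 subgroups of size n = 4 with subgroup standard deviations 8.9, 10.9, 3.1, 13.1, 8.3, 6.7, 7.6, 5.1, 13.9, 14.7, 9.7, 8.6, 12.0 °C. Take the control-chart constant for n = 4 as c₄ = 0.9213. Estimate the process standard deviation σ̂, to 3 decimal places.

10.236

s̄ = (8.9 + 10.9 + 3.1 + 13.1 + 8.3 + 6.7 + 7.6 + 5.1 + 13.9 + 14.7 + 9.7 + 8.6 + 12.0) / 13 = 9.4308
σ̂ = s̄ / c₄ = 9.4308 / 0.9213 = 10.2364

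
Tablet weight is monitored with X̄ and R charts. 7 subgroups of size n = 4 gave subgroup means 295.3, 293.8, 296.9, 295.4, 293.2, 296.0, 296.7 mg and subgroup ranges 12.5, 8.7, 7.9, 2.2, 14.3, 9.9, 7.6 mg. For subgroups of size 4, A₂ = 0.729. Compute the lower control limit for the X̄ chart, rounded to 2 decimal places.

X̄̄ = (295.3 + 293.8 + 296.9 + 295.4 + 293.2 + 296.0 + 296.7) / 7 = 2067.3000 / 7 = 295.3286
R̄ = (12.5 + 8.7 + 7.9 + 2.2 + 14.3 + 9.9 + 7.6) / 7 = 63.1000 / 7 = 9.0143
LCL = X̄̄ − A₂·R̄ = 295.3286 − 0.729 × 9.0143 = 288.7572

288.76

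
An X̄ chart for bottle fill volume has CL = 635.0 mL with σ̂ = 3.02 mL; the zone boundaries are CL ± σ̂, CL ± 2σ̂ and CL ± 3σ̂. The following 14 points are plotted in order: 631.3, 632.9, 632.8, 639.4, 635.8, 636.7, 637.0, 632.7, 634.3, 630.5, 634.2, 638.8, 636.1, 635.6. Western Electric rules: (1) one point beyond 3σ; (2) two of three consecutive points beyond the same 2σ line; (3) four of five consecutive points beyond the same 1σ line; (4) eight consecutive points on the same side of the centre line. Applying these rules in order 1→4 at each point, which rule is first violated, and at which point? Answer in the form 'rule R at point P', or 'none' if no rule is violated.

none

Zone of each point (C = within 1σ̂, B = 1σ̂–2σ̂, A = 2σ̂–3σ̂, * = beyond 3σ̂; sign = side of CL): 1:-B, 2:-C, 3:-C, 4:+B, 5:+C, 6:+C, 7:+C, 8:-C, 9:-C, 10:-B, 11:-C, 12:+B, 13:+C, 14:+C
No rule fires across all 14 points.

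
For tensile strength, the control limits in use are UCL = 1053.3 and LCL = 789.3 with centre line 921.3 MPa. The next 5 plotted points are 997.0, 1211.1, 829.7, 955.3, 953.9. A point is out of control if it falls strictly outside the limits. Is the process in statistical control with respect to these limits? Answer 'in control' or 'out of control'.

out of control

Compare each point to [789.3, 1053.3]: sample 2 = 1211.1 > UCL.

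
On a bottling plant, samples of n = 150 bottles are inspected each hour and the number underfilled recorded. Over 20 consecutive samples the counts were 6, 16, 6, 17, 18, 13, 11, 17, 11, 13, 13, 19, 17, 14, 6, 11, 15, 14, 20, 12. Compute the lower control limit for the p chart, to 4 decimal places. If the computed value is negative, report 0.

p̄ = Σdᵢ / (k·n) = 269 / (20 × 150) = 0.08967
LCL = p̄ − 3·√(p̄(1−p̄)/n) = 0.08967 − 3 × 0.02333 = 0.01968

0.0197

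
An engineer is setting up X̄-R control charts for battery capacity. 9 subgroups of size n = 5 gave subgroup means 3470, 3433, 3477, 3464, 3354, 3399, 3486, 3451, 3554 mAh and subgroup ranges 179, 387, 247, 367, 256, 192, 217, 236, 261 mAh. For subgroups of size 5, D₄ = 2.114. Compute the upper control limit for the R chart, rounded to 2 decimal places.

550.11

R̄ = (179 + 387 + 247 + 367 + 256 + 192 + 217 + 236 + 261) / 9 = 2342.0000 / 9 = 260.2222
UCL_R = D₄·R̄ = 2.114 × 260.2222 = 550.1098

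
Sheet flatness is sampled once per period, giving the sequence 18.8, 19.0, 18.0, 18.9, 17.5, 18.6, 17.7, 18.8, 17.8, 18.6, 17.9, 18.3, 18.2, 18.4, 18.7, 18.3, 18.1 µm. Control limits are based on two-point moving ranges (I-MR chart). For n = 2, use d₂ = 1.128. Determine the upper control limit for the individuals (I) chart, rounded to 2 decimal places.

X̄ = (18.8 + 19.0 + 18.0 + 18.9 + 17.5 + 18.6 + 17.7 + 18.8 + 17.8 + 18.6 + 17.9 + 18.3 + 18.2 + 18.4 + 18.7 + 18.3 + 18.1) / 17 = 18.3294
Moving ranges: 0.2, 1.0, 0.9, 1.4, 1.1, 0.9, 1.1, 1.0, 0.8, 0.7, 0.4, 0.1, 0.2, 0.3, 0.4, 0.2; M̄R̄ = 10.7000 / 16 = 0.6688
UCL = X̄ + 3·M̄R̄/d₂ = 18.3294 + 3 × 0.6688 / 1.128 = 20.1080

20.11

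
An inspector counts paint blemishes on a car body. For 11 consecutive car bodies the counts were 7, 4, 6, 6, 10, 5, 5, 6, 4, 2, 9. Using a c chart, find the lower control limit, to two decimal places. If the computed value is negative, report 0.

0.00

c̄ = (7 + 4 + 6 + 6 + 10 + 5 + 5 + 6 + 4 + 2 + 9) / 11 = 64 / 11 = 5.8182
LCL = c̄ − 3√c̄ = 5.8182 − 3 × 2.4121 = -1.4181 → 0 (cannot be negative)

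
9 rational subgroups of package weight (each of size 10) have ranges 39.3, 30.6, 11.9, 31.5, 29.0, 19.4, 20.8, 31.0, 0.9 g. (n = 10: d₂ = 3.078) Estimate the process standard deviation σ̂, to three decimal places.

7.740

R̄ = (39.3 + 30.6 + 11.9 + 31.5 + 29.0 + 19.4 + 20.8 + 31.0 + 0.9) / 9 = 23.8222
σ̂ = R̄ / d₂ = 23.8222 / 3.078 = 7.7395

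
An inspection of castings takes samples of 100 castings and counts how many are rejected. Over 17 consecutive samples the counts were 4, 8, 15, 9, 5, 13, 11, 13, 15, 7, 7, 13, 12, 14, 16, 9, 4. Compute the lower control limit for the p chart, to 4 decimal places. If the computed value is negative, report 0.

0.0118

p̄ = Σdᵢ / (k·n) = 175 / (17 × 100) = 0.10294
LCL = p̄ − 3·√(p̄(1−p̄)/n) = 0.10294 − 3 × 0.03039 = 0.01178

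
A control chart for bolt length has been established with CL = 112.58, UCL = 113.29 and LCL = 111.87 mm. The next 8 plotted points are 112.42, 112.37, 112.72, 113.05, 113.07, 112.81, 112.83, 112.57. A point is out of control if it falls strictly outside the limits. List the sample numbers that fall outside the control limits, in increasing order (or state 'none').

none

All 8 points lie within [111.87, 113.29].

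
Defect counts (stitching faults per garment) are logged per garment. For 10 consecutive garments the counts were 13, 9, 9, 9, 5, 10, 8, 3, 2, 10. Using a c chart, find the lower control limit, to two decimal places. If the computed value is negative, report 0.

c̄ = (13 + 9 + 9 + 9 + 5 + 10 + 8 + 3 + 2 + 10) / 10 = 78 / 10 = 7.8000
LCL = c̄ − 3√c̄ = 7.8000 − 3 × 2.7928 = -0.5785 → 0 (cannot be negative)

0.00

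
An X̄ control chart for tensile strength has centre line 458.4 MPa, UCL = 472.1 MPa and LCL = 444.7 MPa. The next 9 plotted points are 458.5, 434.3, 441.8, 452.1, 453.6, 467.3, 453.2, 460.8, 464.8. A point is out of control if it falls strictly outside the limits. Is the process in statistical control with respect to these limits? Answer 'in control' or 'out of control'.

out of control

Compare each point to [444.7, 472.1]: sample 2 = 434.3 < LCL; sample 3 = 441.8 < LCL.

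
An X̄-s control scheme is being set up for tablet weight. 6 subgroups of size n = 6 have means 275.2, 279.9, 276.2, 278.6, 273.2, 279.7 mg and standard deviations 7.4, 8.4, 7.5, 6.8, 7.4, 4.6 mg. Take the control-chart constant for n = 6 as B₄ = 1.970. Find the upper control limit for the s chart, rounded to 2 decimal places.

13.82

s̄ = (7.4 + 8.4 + 7.5 + 6.8 + 7.4 + 4.6) / 6 = 7.0167
UCL_s = B₄·s̄ = 1.970 × 7.0167 = 13.8228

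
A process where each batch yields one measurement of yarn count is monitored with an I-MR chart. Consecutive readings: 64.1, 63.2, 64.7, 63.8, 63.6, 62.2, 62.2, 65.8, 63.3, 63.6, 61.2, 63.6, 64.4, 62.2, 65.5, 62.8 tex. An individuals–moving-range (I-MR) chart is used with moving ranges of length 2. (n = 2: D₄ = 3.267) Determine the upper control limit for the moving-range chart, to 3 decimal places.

Moving ranges: 0.9, 1.5, 0.9, 0.2, 1.4, 0.0, 3.6, 2.5, 0.3, 2.4, 2.4, 0.8, 2.2, 3.3, 2.7; M̄R̄ = 25.1000 / 15 = 1.6733
UCL_MR = D₄·M̄R̄ = 3.267 × 1.6733 = 5.4668

5.467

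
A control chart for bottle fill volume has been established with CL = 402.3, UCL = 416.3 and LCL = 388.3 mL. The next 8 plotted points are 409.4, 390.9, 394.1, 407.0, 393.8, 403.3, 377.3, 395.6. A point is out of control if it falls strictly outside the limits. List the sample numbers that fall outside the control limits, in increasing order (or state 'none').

Compare each point to [388.3, 416.3]: sample 7 = 377.3 < LCL.

7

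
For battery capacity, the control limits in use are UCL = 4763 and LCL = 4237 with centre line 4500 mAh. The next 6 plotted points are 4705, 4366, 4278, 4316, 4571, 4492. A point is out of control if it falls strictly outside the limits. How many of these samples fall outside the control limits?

0

All 6 points lie within [4237, 4763].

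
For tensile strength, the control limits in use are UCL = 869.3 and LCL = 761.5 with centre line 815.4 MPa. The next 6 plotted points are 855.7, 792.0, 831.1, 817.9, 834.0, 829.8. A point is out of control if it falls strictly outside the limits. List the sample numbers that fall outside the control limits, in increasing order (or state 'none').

none

All 6 points lie within [761.5, 869.3].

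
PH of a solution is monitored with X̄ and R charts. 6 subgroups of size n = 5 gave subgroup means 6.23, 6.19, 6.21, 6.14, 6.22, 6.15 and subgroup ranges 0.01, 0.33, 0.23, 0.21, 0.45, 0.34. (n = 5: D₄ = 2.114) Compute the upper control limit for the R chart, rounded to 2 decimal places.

0.55

R̄ = (0.01 + 0.33 + 0.23 + 0.21 + 0.45 + 0.34) / 6 = 1.5700 / 6 = 0.2617
UCL_R = D₄·R̄ = 2.114 × 0.2617 = 0.5532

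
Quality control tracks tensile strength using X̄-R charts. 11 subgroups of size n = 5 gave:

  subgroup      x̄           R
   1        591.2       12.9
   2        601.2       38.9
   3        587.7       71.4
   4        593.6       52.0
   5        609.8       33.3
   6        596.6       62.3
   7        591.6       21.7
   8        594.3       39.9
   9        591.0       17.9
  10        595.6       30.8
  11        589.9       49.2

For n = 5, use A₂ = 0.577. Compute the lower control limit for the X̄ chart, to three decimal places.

X̄̄ = (591.2 + 601.2 + 587.7 + 593.6 + 609.8 + 596.6 + 591.6 + 594.3 + 591.0 + 595.6 + 589.9) / 11 = 6542.5000 / 11 = 594.7727
R̄ = (12.9 + 38.9 + 71.4 + 52.0 + 33.3 + 62.3 + 21.7 + 39.9 + 17.9 + 30.8 + 49.2) / 11 = 430.3000 / 11 = 39.1182
LCL = X̄̄ − A₂·R̄ = 594.7727 − 0.577 × 39.1182 = 572.2015

572.202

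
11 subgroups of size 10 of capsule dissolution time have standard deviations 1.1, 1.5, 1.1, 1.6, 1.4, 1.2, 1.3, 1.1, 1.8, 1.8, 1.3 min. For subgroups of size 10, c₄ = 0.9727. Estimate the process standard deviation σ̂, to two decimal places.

s̄ = (1.1 + 1.5 + 1.1 + 1.6 + 1.4 + 1.2 + 1.3 + 1.1 + 1.8 + 1.8 + 1.3) / 11 = 1.3818
σ̂ = s̄ / c₄ = 1.3818 / 0.9727 = 1.4206

1.42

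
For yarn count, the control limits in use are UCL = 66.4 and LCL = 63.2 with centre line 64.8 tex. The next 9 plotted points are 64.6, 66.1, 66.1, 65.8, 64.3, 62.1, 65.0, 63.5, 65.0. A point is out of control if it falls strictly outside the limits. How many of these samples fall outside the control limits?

Compare each point to [63.2, 66.4]: sample 6 = 62.1 < LCL.

1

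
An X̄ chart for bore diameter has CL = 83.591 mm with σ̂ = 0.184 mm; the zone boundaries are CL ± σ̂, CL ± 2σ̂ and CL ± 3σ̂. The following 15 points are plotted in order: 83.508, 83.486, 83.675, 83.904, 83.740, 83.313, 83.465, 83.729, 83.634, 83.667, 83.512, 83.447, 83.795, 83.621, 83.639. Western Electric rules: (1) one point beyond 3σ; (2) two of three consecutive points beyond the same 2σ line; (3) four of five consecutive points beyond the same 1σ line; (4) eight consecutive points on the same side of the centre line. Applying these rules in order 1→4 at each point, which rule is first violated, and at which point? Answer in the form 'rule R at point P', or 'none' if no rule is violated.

Zone of each point (C = within 1σ̂, B = 1σ̂–2σ̂, A = 2σ̂–3σ̂, * = beyond 3σ̂; sign = side of CL): 1:-C, 2:-C, 3:+C, 4:+B, 5:+C, 6:-B, 7:-C, 8:+C, 9:+C, 10:+C, 11:-C, 12:-C, 13:+B, 14:+C, 15:+C
No rule fires across all 15 points.

none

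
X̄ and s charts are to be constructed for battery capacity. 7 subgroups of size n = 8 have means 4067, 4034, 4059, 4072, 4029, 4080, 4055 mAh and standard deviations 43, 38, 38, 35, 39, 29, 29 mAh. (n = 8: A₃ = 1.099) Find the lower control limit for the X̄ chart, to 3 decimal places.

4017.164

X̄̄ = (4067 + 4034 + 4059 + 4072 + 4029 + 4080 + 4055) / 7 = 4056.5714
s̄ = (43 + 38 + 38 + 35 + 39 + 29 + 29) / 7 = 35.8571
LCL = X̄̄ − A₃·s̄ = 4056.5714 − 1.099 × 35.8571 = 4017.1644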